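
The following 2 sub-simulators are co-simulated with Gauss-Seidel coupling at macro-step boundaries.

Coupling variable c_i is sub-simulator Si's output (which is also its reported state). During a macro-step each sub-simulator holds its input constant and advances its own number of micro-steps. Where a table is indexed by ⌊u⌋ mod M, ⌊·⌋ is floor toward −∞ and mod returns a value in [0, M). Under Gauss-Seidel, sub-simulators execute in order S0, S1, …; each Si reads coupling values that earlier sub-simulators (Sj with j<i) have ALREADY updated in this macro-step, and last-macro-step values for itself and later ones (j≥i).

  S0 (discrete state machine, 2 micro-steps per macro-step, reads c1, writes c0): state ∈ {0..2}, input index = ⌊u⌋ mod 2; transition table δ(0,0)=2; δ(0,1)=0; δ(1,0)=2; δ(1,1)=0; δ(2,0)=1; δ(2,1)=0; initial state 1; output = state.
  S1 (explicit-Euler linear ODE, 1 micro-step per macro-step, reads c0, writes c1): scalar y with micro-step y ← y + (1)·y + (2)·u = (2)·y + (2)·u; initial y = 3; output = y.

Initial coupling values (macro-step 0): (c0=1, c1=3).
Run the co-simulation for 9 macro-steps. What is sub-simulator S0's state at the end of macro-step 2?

macro 1: S0 reads c1=3 → after 2×micro: 0; S1 reads c0=0 → after 1×micro: 6 ⇒ (c0=0, c1=6)
macro 2: S0 reads c1=6 → after 2×micro: 1; S1 reads c0=1 → after 1×micro: 14 ⇒ (c0=1, c1=14)
macro 3: S0 reads c1=14 → after 2×micro: 1; S1 reads c0=1 → after 1×micro: 30 ⇒ (c0=1, c1=30)
macro 4: S0 reads c1=30 → after 2×micro: 1; S1 reads c0=1 → after 1×micro: 62 ⇒ (c0=1, c1=62)
macro 5: S0 reads c1=62 → after 2×micro: 1; S1 reads c0=1 → after 1×micro: 126 ⇒ (c0=1, c1=126)
macro 6: S0 reads c1=126 → after 2×micro: 1; S1 reads c0=1 → after 1×micro: 254 ⇒ (c0=1, c1=254)
macro 7: S0 reads c1=254 → after 2×micro: 1; S1 reads c0=1 → after 1×micro: 510 ⇒ (c0=1, c1=510)
macro 8: S0 reads c1=510 → after 2×micro: 1; S1 reads c0=1 → after 1×micro: 1022 ⇒ (c0=1, c1=1022)
macro 9: S0 reads c1=1022 → after 2×micro: 1; S1 reads c0=1 → after 1×micro: 2046 ⇒ (c0=1, c1=2046)

S0 state at macro-step 2 = 1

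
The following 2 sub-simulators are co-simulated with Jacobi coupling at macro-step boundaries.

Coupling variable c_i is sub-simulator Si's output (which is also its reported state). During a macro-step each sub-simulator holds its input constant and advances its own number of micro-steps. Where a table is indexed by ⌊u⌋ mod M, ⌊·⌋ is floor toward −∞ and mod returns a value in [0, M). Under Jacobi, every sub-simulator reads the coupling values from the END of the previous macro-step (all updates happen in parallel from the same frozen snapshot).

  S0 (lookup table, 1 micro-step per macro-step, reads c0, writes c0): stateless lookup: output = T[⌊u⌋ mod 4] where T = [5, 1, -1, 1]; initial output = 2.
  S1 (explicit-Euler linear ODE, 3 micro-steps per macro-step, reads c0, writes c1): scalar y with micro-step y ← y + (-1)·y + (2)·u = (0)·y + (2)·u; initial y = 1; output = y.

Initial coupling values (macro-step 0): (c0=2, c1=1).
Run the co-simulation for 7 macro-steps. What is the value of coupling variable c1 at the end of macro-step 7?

macro 1: S0 reads c0=2 → after 1×micro: -1; S1 reads c0=2 → after 3×micro: 4 ⇒ (c0=-1, c1=4)
macro 2: S0 reads c0=-1 → after 1×micro: 1; S1 reads c0=-1 → after 3×micro: -2 ⇒ (c0=1, c1=-2)
macro 3: S0 reads c0=1 → after 1×micro: 1; S1 reads c0=1 → after 3×micro: 2 ⇒ (c0=1, c1=2)
macro 4: S0 reads c0=1 → after 1×micro: 1; S1 reads c0=1 → after 3×micro: 2 ⇒ (c0=1, c1=2)
macro 5: S0 reads c0=1 → after 1×micro: 1; S1 reads c0=1 → after 3×micro: 2 ⇒ (c0=1, c1=2)
macro 6: S0 reads c0=1 → after 1×micro: 1; S1 reads c0=1 → after 3×micro: 2 ⇒ (c0=1, c1=2)
macro 7: S0 reads c0=1 → after 1×micro: 1; S1 reads c0=1 → after 3×micro: 2 ⇒ (c0=1, c1=2)

c1 at macro-step 7 = 2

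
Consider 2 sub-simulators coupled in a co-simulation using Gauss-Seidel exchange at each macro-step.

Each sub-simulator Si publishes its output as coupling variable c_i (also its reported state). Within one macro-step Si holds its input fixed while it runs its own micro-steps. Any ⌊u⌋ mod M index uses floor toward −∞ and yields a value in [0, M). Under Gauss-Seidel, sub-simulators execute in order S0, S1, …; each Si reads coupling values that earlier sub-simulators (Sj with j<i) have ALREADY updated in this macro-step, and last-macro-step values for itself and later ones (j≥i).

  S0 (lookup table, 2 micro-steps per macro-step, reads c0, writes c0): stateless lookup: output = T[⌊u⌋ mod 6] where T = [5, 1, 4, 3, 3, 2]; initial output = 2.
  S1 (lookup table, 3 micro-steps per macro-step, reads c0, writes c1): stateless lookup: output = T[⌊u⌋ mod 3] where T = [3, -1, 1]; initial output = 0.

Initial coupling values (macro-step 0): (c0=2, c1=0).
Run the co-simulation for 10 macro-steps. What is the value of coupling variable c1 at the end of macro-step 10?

macro 1: S0 reads c0=2 → after 2×micro: 4; S1 reads c0=4 → after 3×micro: -1 ⇒ (c0=4, c1=-1)
macro 2: S0 reads c0=4 → after 2×micro: 3; S1 reads c0=3 → after 3×micro: 3 ⇒ (c0=3, c1=3)
macro 3: S0 reads c0=3 → after 2×micro: 3; S1 reads c0=3 → after 3×micro: 3 ⇒ (c0=3, c1=3)
macro 4: S0 reads c0=3 → after 2×micro: 3; S1 reads c0=3 → after 3×micro: 3 ⇒ (c0=3, c1=3)
macro 5: S0 reads c0=3 → after 2×micro: 3; S1 reads c0=3 → after 3×micro: 3 ⇒ (c0=3, c1=3)
macro 6: S0 reads c0=3 → after 2×micro: 3; S1 reads c0=3 → after 3×micro: 3 ⇒ (c0=3, c1=3)
macro 7: S0 reads c0=3 → after 2×micro: 3; S1 reads c0=3 → after 3×micro: 3 ⇒ (c0=3, c1=3)
macro 8: S0 reads c0=3 → after 2×micro: 3; S1 reads c0=3 → after 3×micro: 3 ⇒ (c0=3, c1=3)
macro 9: S0 reads c0=3 → after 2×micro: 3; S1 reads c0=3 → after 3×micro: 3 ⇒ (c0=3, c1=3)
macro 10: S0 reads c0=3 → after 2×micro: 3; S1 reads c0=3 → after 3×micro: 3 ⇒ (c0=3, c1=3)

c1 at macro-step 10 = 3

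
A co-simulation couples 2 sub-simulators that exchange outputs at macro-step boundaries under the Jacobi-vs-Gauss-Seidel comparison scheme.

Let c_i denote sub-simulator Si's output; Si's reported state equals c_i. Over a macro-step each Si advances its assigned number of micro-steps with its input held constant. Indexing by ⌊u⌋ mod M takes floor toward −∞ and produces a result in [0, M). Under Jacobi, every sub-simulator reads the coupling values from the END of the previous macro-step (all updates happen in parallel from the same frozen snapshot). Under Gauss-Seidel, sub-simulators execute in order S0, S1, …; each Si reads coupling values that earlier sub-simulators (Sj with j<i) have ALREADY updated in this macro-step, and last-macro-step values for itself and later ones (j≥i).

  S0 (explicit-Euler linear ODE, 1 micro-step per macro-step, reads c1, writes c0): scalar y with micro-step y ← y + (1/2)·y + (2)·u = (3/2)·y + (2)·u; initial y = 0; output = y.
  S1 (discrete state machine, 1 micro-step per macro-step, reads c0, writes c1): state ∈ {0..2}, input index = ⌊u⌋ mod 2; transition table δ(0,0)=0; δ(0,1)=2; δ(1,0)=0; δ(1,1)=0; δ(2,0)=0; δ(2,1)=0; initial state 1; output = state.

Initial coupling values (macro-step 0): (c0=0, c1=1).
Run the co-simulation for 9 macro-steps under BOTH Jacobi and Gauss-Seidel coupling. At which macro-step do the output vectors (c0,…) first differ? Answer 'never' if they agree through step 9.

first divergence at macro-step: 2

[Jacobi] macro 1: S0 reads c1=1 → after 1×micro: 2; S1 reads c0=0 → after 1×micro: 0 ⇒ (c0=2, c1=0)
[Jacobi] macro 2: S0 reads c1=0 → after 1×micro: 3; S1 reads c0=2 → after 1×micro: 0 ⇒ (c0=3, c1=0)
[Jacobi] macro 3: S0 reads c1=0 → after 1×micro: 9/2; S1 reads c0=3 → after 1×micro: 2 ⇒ (c0=9/2, c1=2)
[Jacobi] macro 4: S0 reads c1=2 → after 1×micro: 43/4; S1 reads c0=9/2 → after 1×micro: 0 ⇒ (c0=43/4, c1=0)
[Jacobi] macro 5: S0 reads c1=0 → after 1×micro: 129/8; S1 reads c0=43/4 → after 1×micro: 0 ⇒ (c0=129/8, c1=0)
[Jacobi] macro 6: S0 reads c1=0 → after 1×micro: 387/16; S1 reads c0=129/8 → after 1×micro: 0 ⇒ (c0=387/16, c1=0)
[Jacobi] macro 7: S0 reads c1=0 → after 1×micro: 1161/32; S1 reads c0=387/16 → after 1×micro: 0 ⇒ (c0=1161/32, c1=0)
[Jacobi] macro 8: S0 reads c1=0 → after 1×micro: 3483/64; S1 reads c0=1161/32 → after 1×micro: 0 ⇒ (c0=3483/64, c1=0)
[Jacobi] macro 9: S0 reads c1=0 → after 1×micro: 10449/128; S1 reads c0=3483/64 → after 1×micro: 0 ⇒ (c0=10449/128, c1=0)
[Gauss-Seidel] macro 1: S0 reads c1=1 → after 1×micro: 2; S1 reads c0=2 → after 1×micro: 0 ⇒ (c0=2, c1=0)
[Gauss-Seidel] macro 2: S0 reads c1=0 → after 1×micro: 3; S1 reads c0=3 → after 1×micro: 2 ⇒ (c0=3, c1=2)
[Gauss-Seidel] macro 3: S0 reads c1=2 → after 1×micro: 17/2; S1 reads c0=17/2 → after 1×micro: 0 ⇒ (c0=17/2, c1=0)
[Gauss-Seidel] macro 4: S0 reads c1=0 → after 1×micro: 51/4; S1 reads c0=51/4 → after 1×micro: 0 ⇒ (c0=51/4, c1=0)
[Gauss-Seidel] macro 5: S0 reads c1=0 → after 1×micro: 153/8; S1 reads c0=153/8 → after 1×micro: 2 ⇒ (c0=153/8, c1=2)
[Gauss-Seidel] macro 6: S0 reads c1=2 → after 1×micro: 523/16; S1 reads c0=523/16 → after 1×micro: 0 ⇒ (c0=523/16, c1=0)
[Gauss-Seidel] macro 7: S0 reads c1=0 → after 1×micro: 1569/32; S1 reads c0=1569/32 → after 1×micro: 2 ⇒ (c0=1569/32, c1=2)
[Gauss-Seidel] macro 8: S0 reads c1=2 → after 1×micro: 4963/64; S1 reads c0=4963/64 → after 1×micro: 0 ⇒ (c0=4963/64, c1=0)
[Gauss-Seidel] macro 9: S0 reads c1=0 → after 1×micro: 14889/128; S1 reads c0=14889/128 → after 1×micro: 0 ⇒ (c0=14889/128, c1=0)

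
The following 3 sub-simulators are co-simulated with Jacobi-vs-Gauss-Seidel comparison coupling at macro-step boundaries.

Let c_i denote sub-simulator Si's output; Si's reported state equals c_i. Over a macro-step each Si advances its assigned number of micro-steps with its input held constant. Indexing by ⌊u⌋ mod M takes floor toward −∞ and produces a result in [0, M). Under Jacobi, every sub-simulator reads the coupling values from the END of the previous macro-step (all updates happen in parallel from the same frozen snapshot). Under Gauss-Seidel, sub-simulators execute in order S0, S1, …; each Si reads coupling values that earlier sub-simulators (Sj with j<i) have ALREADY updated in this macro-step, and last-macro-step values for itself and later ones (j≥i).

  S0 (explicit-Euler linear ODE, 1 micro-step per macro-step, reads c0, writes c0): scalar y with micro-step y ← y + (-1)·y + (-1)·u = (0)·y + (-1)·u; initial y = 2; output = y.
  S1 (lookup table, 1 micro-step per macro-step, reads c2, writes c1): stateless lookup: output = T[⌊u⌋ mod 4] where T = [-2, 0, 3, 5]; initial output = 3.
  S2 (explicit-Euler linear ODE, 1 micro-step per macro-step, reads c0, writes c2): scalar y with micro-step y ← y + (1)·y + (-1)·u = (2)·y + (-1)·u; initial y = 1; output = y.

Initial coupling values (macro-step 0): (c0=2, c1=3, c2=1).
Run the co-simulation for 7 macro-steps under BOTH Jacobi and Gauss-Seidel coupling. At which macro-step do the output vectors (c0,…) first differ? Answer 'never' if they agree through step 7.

[Jacobi] macro 1: S0 reads c0=2 → after 1×micro: -2; S1 reads c2=1 → after 1×micro: 0; S2 reads c0=2 → after 1×micro: 0 ⇒ (c0=-2, c1=0, c2=0)
[Jacobi] macro 2: S0 reads c0=-2 → after 1×micro: 2; S1 reads c2=0 → after 1×micro: -2; S2 reads c0=-2 → after 1×micro: 2 ⇒ (c0=2, c1=-2, c2=2)
[Jacobi] macro 3: S0 reads c0=2 → after 1×micro: -2; S1 reads c2=2 → after 1×micro: 3; S2 reads c0=2 → after 1×micro: 2 ⇒ (c0=-2, c1=3, c2=2)
[Jacobi] macro 4: S0 reads c0=-2 → after 1×micro: 2; S1 reads c2=2 → after 1×micro: 3; S2 reads c0=-2 → after 1×micro: 6 ⇒ (c0=2, c1=3, c2=6)
[Jacobi] macro 5: S0 reads c0=2 → after 1×micro: -2; S1 reads c2=6 → after 1×micro: 3; S2 reads c0=2 → after 1×micro: 10 ⇒ (c0=-2, c1=3, c2=10)
[Jacobi] macro 6: S0 reads c0=-2 → after 1×micro: 2; S1 reads c2=10 → after 1×micro: 3; S2 reads c0=-2 → after 1×micro: 22 ⇒ (c0=2, c1=3, c2=22)
[Jacobi] macro 7: S0 reads c0=2 → after 1×micro: -2; S1 reads c2=22 → after 1×micro: 3; S2 reads c0=2 → after 1×micro: 42 ⇒ (c0=-2, c1=3, c2=42)
[Gauss-Seidel] macro 1: S0 reads c0=2 → after 1×micro: -2; S1 reads c2=1 → after 1×micro: 0; S2 reads c0=-2 → after 1×micro: 4 ⇒ (c0=-2, c1=0, c2=4)
[Gauss-Seidel] macro 2: S0 reads c0=-2 → after 1×micro: 2; S1 reads c2=4 → after 1×micro: -2; S2 reads c0=2 → after 1×micro: 6 ⇒ (c0=2, c1=-2, c2=6)
[Gauss-Seidel] macro 3: S0 reads c0=2 → after 1×micro: -2; S1 reads c2=6 → after 1×micro: 3; S2 reads c0=-2 → after 1×micro: 14 ⇒ (c0=-2, c1=3, c2=14)
[Gauss-Seidel] macro 4: S0 reads c0=-2 → after 1×micro: 2; S1 reads c2=14 → after 1×micro: 3; S2 reads c0=2 → after 1×micro: 26 ⇒ (c0=2, c1=3, c2=26)
[Gauss-Seidel] macro 5: S0 reads c0=2 → after 1×micro: -2; S1 reads c2=26 → after 1×micro: 3; S2 reads c0=-2 → after 1×micro: 54 ⇒ (c0=-2, c1=3, c2=54)
[Gauss-Seidel] macro 6: S0 reads c0=-2 → after 1×micro: 2; S1 reads c2=54 → after 1×micro: 3; S2 reads c0=2 → after 1×micro: 106 ⇒ (c0=2, c1=3, c2=106)
[Gauss-Seidel] macro 7: S0 reads c0=2 → after 1×micro: -2; S1 reads c2=106 → after 1×micro: 3; S2 reads c0=-2 → after 1×micro: 214 ⇒ (c0=-2, c1=3, c2=214)

first divergence at macro-step: 1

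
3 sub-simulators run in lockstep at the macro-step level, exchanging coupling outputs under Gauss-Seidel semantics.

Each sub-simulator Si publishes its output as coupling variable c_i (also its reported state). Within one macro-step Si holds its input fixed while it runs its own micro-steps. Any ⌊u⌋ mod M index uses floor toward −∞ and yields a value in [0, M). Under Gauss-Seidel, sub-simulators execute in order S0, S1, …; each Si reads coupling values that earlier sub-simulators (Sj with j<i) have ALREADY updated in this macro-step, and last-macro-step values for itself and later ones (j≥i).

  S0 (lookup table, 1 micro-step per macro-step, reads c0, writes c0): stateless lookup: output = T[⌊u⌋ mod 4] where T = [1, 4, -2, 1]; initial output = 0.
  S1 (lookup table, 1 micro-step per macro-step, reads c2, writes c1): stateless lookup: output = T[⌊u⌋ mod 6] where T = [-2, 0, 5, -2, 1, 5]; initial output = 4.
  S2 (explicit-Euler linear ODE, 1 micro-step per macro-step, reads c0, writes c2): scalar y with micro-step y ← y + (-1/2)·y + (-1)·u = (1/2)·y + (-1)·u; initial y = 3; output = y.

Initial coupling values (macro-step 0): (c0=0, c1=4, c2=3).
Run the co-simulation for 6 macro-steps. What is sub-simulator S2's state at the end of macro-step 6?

macro 1: S0 reads c0=0 → after 1×micro: 1; S1 reads c2=3 → after 1×micro: -2; S2 reads c0=1 → after 1×micro: 1/2 ⇒ (c0=1, c1=-2, c2=1/2)
macro 2: S0 reads c0=1 → after 1×micro: 4; S1 reads c2=1/2 → after 1×micro: -2; S2 reads c0=4 → after 1×micro: -15/4 ⇒ (c0=4, c1=-2, c2=-15/4)
macro 3: S0 reads c0=4 → after 1×micro: 1; S1 reads c2=-15/4 → after 1×micro: 5; S2 reads c0=1 → after 1×micro: -23/8 ⇒ (c0=1, c1=5, c2=-23/8)
macro 4: S0 reads c0=1 → after 1×micro: 4; S1 reads c2=-23/8 → after 1×micro: -2; S2 reads c0=4 → after 1×micro: -87/16 ⇒ (c0=4, c1=-2, c2=-87/16)
macro 5: S0 reads c0=4 → after 1×micro: 1; S1 reads c2=-87/16 → after 1×micro: -2; S2 reads c0=1 → after 1×micro: -119/32 ⇒ (c0=1, c1=-2, c2=-119/32)
macro 6: S0 reads c0=1 → after 1×micro: 4; S1 reads c2=-119/32 → after 1×micro: 5; S2 reads c0=4 → after 1×micro: -375/64 ⇒ (c0=4, c1=5, c2=-375/64)

S2 state at macro-step 6 = -375/64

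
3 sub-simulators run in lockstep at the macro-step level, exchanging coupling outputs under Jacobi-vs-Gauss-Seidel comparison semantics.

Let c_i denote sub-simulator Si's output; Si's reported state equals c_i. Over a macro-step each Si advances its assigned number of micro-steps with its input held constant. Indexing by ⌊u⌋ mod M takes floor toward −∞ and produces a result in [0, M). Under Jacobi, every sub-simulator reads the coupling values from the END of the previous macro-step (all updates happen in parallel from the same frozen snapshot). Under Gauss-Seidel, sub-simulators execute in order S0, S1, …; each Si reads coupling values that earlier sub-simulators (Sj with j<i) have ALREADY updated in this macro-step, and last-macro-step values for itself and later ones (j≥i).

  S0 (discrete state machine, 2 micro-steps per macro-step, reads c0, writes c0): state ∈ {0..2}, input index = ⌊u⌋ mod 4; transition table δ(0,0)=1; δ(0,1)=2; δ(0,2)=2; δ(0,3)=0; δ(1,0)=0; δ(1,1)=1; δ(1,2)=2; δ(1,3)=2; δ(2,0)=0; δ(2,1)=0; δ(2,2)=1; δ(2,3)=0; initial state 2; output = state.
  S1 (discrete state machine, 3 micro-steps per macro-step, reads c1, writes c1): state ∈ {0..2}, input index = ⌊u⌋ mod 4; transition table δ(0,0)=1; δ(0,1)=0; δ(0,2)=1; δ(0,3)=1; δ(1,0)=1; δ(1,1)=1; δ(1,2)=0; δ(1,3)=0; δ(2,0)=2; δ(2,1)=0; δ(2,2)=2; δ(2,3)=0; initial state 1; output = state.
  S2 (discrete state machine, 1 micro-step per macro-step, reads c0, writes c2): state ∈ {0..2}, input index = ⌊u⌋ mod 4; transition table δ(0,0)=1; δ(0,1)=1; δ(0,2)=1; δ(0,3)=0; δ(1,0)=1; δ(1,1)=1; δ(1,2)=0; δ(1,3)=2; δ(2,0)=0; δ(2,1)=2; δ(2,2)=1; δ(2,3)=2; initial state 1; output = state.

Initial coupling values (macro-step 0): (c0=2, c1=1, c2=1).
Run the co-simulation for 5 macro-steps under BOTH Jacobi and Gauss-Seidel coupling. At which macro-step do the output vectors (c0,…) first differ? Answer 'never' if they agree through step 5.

first divergence at macro-step: never

[Jacobi] macro 1: S0 reads c0=2 → after 2×micro: 2; S1 reads c1=1 → after 3×micro: 1; S2 reads c0=2 → after 1×micro: 0 ⇒ (c0=2, c1=1, c2=0)
[Jacobi] macro 2: S0 reads c0=2 → after 2×micro: 2; S1 reads c1=1 → after 3×micro: 1; S2 reads c0=2 → after 1×micro: 1 ⇒ (c0=2, c1=1, c2=1)
[Jacobi] macro 3: S0 reads c0=2 → after 2×micro: 2; S1 reads c1=1 → after 3×micro: 1; S2 reads c0=2 → after 1×micro: 0 ⇒ (c0=2, c1=1, c2=0)
[Jacobi] macro 4: S0 reads c0=2 → after 2×micro: 2; S1 reads c1=1 → after 3×micro: 1; S2 reads c0=2 → after 1×micro: 1 ⇒ (c0=2, c1=1, c2=1)
[Jacobi] macro 5: S0 reads c0=2 → after 2×micro: 2; S1 reads c1=1 → after 3×micro: 1; S2 reads c0=2 → after 1×micro: 0 ⇒ (c0=2, c1=1, c2=0)
[Gauss-Seidel] macro 1: S0 reads c0=2 → after 2×micro: 2; S1 reads c1=1 → after 3×micro: 1; S2 reads c0=2 → after 1×micro: 0 ⇒ (c0=2, c1=1, c2=0)
[Gauss-Seidel] macro 2: S0 reads c0=2 → after 2×micro: 2; S1 reads c1=1 → after 3×micro: 1; S2 reads c0=2 → after 1×micro: 1 ⇒ (c0=2, c1=1, c2=1)
[Gauss-Seidel] macro 3: S0 reads c0=2 → after 2×micro: 2; S1 reads c1=1 → after 3×micro: 1; S2 reads c0=2 → after 1×micro: 0 ⇒ (c0=2, c1=1, c2=0)
[Gauss-Seidel] macro 4: S0 reads c0=2 → after 2×micro: 2; S1 reads c1=1 → after 3×micro: 1; S2 reads c0=2 → after 1×micro: 1 ⇒ (c0=2, c1=1, c2=1)
[Gauss-Seidel] macro 5: S0 reads c0=2 → after 2×micro: 2; S1 reads c1=1 → after 3×micro: 1; S2 reads c0=2 → after 1×micro: 0 ⇒ (c0=2, c1=1, c2=0)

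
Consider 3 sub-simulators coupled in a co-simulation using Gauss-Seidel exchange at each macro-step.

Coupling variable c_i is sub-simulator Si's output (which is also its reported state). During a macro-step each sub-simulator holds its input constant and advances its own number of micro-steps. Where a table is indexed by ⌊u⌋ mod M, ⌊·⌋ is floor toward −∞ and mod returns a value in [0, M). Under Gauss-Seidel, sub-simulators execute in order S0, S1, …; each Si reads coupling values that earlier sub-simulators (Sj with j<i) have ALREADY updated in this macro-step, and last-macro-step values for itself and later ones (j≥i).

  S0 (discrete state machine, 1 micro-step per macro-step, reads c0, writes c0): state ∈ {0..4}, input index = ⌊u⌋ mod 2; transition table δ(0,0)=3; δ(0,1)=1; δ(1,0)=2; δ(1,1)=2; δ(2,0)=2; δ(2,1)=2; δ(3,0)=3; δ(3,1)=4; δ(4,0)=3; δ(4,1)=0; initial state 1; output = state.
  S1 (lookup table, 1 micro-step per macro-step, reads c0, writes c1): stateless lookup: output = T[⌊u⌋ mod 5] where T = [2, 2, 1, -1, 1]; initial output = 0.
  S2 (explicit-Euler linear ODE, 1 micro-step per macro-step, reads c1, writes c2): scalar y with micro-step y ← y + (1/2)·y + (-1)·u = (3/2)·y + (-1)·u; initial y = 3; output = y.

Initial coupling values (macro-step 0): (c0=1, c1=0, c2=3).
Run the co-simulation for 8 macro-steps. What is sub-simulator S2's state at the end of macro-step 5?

macro 1: S0 reads c0=1 → after 1×micro: 2; S1 reads c0=2 → after 1×micro: 1; S2 reads c1=1 → after 1×micro: 7/2 ⇒ (c0=2, c1=1, c2=7/2)
macro 2: S0 reads c0=2 → after 1×micro: 2; S1 reads c0=2 → after 1×micro: 1; S2 reads c1=1 → after 1×micro: 17/4 ⇒ (c0=2, c1=1, c2=17/4)
macro 3: S0 reads c0=2 → after 1×micro: 2; S1 reads c0=2 → after 1×micro: 1; S2 reads c1=1 → after 1×micro: 43/8 ⇒ (c0=2, c1=1, c2=43/8)
macro 4: S0 reads c0=2 → after 1×micro: 2; S1 reads c0=2 → after 1×micro: 1; S2 reads c1=1 → after 1×micro: 113/16 ⇒ (c0=2, c1=1, c2=113/16)
macro 5: S0 reads c0=2 → after 1×micro: 2; S1 reads c0=2 → after 1×micro: 1; S2 reads c1=1 → after 1×micro: 307/32 ⇒ (c0=2, c1=1, c2=307/32)
macro 6: S0 reads c0=2 → after 1×micro: 2; S1 reads c0=2 → after 1×micro: 1; S2 reads c1=1 → after 1×micro: 857/64 ⇒ (c0=2, c1=1, c2=857/64)
macro 7: S0 reads c0=2 → after 1×micro: 2; S1 reads c0=2 → after 1×micro: 1; S2 reads c1=1 → after 1×micro: 2443/128 ⇒ (c0=2, c1=1, c2=2443/128)
macro 8: S0 reads c0=2 → after 1×micro: 2; S1 reads c0=2 → after 1×micro: 1; S2 reads c1=1 → after 1×micro: 7073/256 ⇒ (c0=2, c1=1, c2=7073/256)

S2 state at macro-step 5 = 307/32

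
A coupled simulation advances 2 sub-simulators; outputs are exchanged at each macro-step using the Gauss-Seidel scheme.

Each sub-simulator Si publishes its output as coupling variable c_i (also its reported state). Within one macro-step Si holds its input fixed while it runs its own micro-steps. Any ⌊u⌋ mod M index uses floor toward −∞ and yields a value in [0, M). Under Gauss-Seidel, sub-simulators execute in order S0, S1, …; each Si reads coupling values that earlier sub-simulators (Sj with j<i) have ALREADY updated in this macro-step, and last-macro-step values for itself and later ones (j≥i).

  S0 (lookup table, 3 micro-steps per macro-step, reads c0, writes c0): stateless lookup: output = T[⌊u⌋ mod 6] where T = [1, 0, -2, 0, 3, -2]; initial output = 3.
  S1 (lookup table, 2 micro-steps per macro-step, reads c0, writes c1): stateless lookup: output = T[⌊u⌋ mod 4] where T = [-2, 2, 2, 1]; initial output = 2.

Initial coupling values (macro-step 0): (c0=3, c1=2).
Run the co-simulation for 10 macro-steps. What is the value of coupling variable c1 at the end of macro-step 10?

c1 at macro-step 10 = 2

macro 1: S0 reads c0=3 → after 3×micro: 0; S1 reads c0=0 → after 2×micro: -2 ⇒ (c0=0, c1=-2)
macro 2: S0 reads c0=0 → after 3×micro: 1; S1 reads c0=1 → after 2×micro: 2 ⇒ (c0=1, c1=2)
macro 3: S0 reads c0=1 → after 3×micro: 0; S1 reads c0=0 → after 2×micro: -2 ⇒ (c0=0, c1=-2)
macro 4: S0 reads c0=0 → after 3×micro: 1; S1 reads c0=1 → after 2×micro: 2 ⇒ (c0=1, c1=2)
macro 5: S0 reads c0=1 → after 3×micro: 0; S1 reads c0=0 → after 2×micro: -2 ⇒ (c0=0, c1=-2)
macro 6: S0 reads c0=0 → after 3×micro: 1; S1 reads c0=1 → after 2×micro: 2 ⇒ (c0=1, c1=2)
macro 7: S0 reads c0=1 → after 3×micro: 0; S1 reads c0=0 → after 2×micro: -2 ⇒ (c0=0, c1=-2)
macro 8: S0 reads c0=0 → after 3×micro: 1; S1 reads c0=1 → after 2×micro: 2 ⇒ (c0=1, c1=2)
macro 9: S0 reads c0=1 → after 3×micro: 0; S1 reads c0=0 → after 2×micro: -2 ⇒ (c0=0, c1=-2)
macro 10: S0 reads c0=0 → after 3×micro: 1; S1 reads c0=1 → after 2×micro: 2 ⇒ (c0=1, c1=2)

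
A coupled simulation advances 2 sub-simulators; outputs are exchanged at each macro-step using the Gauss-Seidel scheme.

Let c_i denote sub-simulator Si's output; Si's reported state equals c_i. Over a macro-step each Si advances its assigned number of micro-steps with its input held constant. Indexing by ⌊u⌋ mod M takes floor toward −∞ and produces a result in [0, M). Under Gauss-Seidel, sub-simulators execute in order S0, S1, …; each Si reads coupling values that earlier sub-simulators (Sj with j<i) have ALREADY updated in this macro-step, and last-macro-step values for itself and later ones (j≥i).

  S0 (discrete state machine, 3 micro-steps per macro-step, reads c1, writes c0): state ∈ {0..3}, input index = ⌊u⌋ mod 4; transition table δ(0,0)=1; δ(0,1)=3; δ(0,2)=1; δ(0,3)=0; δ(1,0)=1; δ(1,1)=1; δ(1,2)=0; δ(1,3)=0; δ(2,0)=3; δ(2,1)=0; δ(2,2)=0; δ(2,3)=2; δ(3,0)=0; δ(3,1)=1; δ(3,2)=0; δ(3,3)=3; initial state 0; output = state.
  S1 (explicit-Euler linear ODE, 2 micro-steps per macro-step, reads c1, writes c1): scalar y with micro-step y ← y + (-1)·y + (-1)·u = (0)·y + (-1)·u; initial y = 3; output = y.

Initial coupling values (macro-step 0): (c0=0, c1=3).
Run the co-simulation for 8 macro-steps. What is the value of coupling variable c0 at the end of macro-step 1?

macro 1: S0 reads c1=3 → after 3×micro: 0; S1 reads c1=3 → after 2×micro: -3 ⇒ (c0=0, c1=-3)
macro 2: S0 reads c1=-3 → after 3×micro: 1; S1 reads c1=-3 → after 2×micro: 3 ⇒ (c0=1, c1=3)
macro 3: S0 reads c1=3 → after 3×micro: 0; S1 reads c1=3 → after 2×micro: -3 ⇒ (c0=0, c1=-3)
macro 4: S0 reads c1=-3 → after 3×micro: 1; S1 reads c1=-3 → after 2×micro: 3 ⇒ (c0=1, c1=3)
macro 5: S0 reads c1=3 → after 3×micro: 0; S1 reads c1=3 → after 2×micro: -3 ⇒ (c0=0, c1=-3)
macro 6: S0 reads c1=-3 → after 3×micro: 1; S1 reads c1=-3 → after 2×micro: 3 ⇒ (c0=1, c1=3)
macro 7: S0 reads c1=3 → after 3×micro: 0; S1 reads c1=3 → after 2×micro: -3 ⇒ (c0=0, c1=-3)
macro 8: S0 reads c1=-3 → after 3×micro: 1; S1 reads c1=-3 → after 2×micro: 3 ⇒ (c0=1, c1=3)

c0 at macro-step 1 = 0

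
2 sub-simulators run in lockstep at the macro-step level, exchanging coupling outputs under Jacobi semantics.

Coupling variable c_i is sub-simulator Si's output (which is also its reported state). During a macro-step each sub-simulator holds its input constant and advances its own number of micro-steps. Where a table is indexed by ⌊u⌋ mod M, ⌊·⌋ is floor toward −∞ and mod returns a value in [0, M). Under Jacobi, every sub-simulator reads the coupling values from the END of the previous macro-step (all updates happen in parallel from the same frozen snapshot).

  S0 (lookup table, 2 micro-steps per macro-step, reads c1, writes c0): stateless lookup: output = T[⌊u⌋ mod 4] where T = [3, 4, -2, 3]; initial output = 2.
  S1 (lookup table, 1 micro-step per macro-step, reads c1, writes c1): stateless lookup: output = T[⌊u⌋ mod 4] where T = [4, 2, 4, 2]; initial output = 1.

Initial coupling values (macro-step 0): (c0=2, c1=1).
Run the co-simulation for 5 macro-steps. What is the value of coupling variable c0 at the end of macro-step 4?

macro 1: S0 reads c1=1 → after 2×micro: 4; S1 reads c1=1 → after 1×micro: 2 ⇒ (c0=4, c1=2)
macro 2: S0 reads c1=2 → after 2×micro: -2; S1 reads c1=2 → after 1×micro: 4 ⇒ (c0=-2, c1=4)
macro 3: S0 reads c1=4 → after 2×micro: 3; S1 reads c1=4 → after 1×micro: 4 ⇒ (c0=3, c1=4)
macro 4: S0 reads c1=4 → after 2×micro: 3; S1 reads c1=4 → after 1×micro: 4 ⇒ (c0=3, c1=4)
macro 5: S0 reads c1=4 → after 2×micro: 3; S1 reads c1=4 → after 1×micro: 4 ⇒ (c0=3, c1=4)

c0 at macro-step 4 = 3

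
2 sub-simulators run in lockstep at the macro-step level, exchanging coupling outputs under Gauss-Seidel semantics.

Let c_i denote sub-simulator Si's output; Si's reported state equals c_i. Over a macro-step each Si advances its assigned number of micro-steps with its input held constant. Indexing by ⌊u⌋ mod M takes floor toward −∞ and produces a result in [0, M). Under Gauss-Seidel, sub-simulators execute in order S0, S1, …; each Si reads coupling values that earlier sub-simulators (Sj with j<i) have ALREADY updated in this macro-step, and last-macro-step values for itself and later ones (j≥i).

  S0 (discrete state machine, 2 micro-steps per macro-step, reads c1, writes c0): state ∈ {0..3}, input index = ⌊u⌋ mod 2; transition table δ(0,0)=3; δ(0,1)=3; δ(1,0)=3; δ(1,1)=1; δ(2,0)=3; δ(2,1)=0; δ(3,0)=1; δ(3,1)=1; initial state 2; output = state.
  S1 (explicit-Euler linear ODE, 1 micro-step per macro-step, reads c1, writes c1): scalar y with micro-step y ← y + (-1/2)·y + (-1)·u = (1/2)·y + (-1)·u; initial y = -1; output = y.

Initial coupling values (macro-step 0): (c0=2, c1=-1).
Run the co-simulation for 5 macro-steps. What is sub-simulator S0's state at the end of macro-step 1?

S0 state at macro-step 1 = 3

macro 1: S0 reads c1=-1 → after 2×micro: 3; S1 reads c1=-1 → after 1×micro: 1/2 ⇒ (c0=3, c1=1/2)
macro 2: S0 reads c1=1/2 → after 2×micro: 3; S1 reads c1=1/2 → after 1×micro: -1/4 ⇒ (c0=3, c1=-1/4)
macro 3: S0 reads c1=-1/4 → after 2×micro: 1; S1 reads c1=-1/4 → after 1×micro: 1/8 ⇒ (c0=1, c1=1/8)
macro 4: S0 reads c1=1/8 → after 2×micro: 1; S1 reads c1=1/8 → after 1×micro: -1/16 ⇒ (c0=1, c1=-1/16)
macro 5: S0 reads c1=-1/16 → after 2×micro: 1; S1 reads c1=-1/16 → after 1×micro: 1/32 ⇒ (c0=1, c1=1/32)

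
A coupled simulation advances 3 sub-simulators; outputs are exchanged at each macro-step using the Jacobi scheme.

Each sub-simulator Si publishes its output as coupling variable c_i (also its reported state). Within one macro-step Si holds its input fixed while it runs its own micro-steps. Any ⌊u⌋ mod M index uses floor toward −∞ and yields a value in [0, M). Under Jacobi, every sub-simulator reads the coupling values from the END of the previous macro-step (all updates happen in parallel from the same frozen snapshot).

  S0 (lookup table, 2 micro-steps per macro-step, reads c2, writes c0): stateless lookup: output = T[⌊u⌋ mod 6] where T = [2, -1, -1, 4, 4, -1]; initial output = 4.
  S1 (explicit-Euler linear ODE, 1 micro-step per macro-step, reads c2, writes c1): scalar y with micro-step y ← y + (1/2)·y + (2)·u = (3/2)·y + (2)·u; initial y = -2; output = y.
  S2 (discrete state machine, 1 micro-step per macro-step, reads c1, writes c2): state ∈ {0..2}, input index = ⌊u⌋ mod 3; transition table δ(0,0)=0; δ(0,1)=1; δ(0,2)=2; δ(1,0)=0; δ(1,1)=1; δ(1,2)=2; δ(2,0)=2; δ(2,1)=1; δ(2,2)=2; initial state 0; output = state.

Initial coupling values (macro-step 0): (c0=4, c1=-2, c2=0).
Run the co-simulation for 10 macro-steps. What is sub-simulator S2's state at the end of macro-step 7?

S2 state at macro-step 7 = 0

macro 1: S0 reads c2=0 → after 2×micro: 2; S1 reads c2=0 → after 1×micro: -3; S2 reads c1=-2 → after 1×micro: 1 ⇒ (c0=2, c1=-3, c2=1)
macro 2: S0 reads c2=1 → after 2×micro: -1; S1 reads c2=1 → after 1×micro: -5/2; S2 reads c1=-3 → after 1×micro: 0 ⇒ (c0=-1, c1=-5/2, c2=0)
macro 3: S0 reads c2=0 → after 2×micro: 2; S1 reads c2=0 → after 1×micro: -15/4; S2 reads c1=-5/2 → after 1×micro: 0 ⇒ (c0=2, c1=-15/4, c2=0)
macro 4: S0 reads c2=0 → after 2×micro: 2; S1 reads c2=0 → after 1×micro: -45/8; S2 reads c1=-15/4 → after 1×micro: 2 ⇒ (c0=2, c1=-45/8, c2=2)
macro 5: S0 reads c2=2 → after 2×micro: -1; S1 reads c2=2 → after 1×micro: -71/16; S2 reads c1=-45/8 → after 1×micro: 2 ⇒ (c0=-1, c1=-71/16, c2=2)
macro 6: S0 reads c2=2 → after 2×micro: -1; S1 reads c2=2 → after 1×micro: -85/32; S2 reads c1=-71/16 → after 1×micro: 1 ⇒ (c0=-1, c1=-85/32, c2=1)
macro 7: S0 reads c2=1 → after 2×micro: -1; S1 reads c2=1 → after 1×micro: -127/64; S2 reads c1=-85/32 → after 1×micro: 0 ⇒ (c0=-1, c1=-127/64, c2=0)
macro 8: S0 reads c2=0 → after 2×micro: 2; S1 reads c2=0 → after 1×micro: -381/128; S2 reads c1=-127/64 → after 1×micro: 1 ⇒ (c0=2, c1=-381/128, c2=1)
macro 9: S0 reads c2=1 → after 2×micro: -1; S1 reads c2=1 → after 1×micro: -631/256; S2 reads c1=-381/128 → after 1×micro: 0 ⇒ (c0=-1, c1=-631/256, c2=0)
macro 10: S0 reads c2=0 → after 2×micro: 2; S1 reads c2=0 → after 1×micro: -1893/512; S2 reads c1=-631/256 → after 1×micro: 0 ⇒ (c0=2, c1=-1893/512, c2=0)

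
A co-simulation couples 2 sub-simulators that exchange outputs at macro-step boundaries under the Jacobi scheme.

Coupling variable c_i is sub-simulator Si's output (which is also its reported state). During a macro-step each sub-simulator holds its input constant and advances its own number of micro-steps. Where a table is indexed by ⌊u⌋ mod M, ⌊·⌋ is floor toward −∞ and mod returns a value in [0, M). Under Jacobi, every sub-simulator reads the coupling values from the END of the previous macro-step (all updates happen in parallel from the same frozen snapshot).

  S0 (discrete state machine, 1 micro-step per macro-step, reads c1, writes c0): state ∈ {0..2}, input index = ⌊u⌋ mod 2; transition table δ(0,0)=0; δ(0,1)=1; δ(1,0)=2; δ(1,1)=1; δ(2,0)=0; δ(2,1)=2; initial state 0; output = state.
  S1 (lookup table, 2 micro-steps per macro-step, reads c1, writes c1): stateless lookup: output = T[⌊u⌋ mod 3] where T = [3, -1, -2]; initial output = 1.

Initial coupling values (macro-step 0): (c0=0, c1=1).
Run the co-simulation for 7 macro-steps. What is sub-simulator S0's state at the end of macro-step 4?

S0 state at macro-step 4 = 2

macro 1: S0 reads c1=1 → after 1×micro: 1; S1 reads c1=1 → after 2×micro: -1 ⇒ (c0=1, c1=-1)
macro 2: S0 reads c1=-1 → after 1×micro: 1; S1 reads c1=-1 → after 2×micro: -2 ⇒ (c0=1, c1=-2)
macro 3: S0 reads c1=-2 → after 1×micro: 2; S1 reads c1=-2 → after 2×micro: -1 ⇒ (c0=2, c1=-1)
macro 4: S0 reads c1=-1 → after 1×micro: 2; S1 reads c1=-1 → after 2×micro: -2 ⇒ (c0=2, c1=-2)
macro 5: S0 reads c1=-2 → after 1×micro: 0; S1 reads c1=-2 → after 2×micro: -1 ⇒ (c0=0, c1=-1)
macro 6: S0 reads c1=-1 → after 1×micro: 1; S1 reads c1=-1 → after 2×micro: -2 ⇒ (c0=1, c1=-2)
macro 7: S0 reads c1=-2 → after 1×micro: 2; S1 reads c1=-2 → after 2×micro: -1 ⇒ (c0=2, c1=-1)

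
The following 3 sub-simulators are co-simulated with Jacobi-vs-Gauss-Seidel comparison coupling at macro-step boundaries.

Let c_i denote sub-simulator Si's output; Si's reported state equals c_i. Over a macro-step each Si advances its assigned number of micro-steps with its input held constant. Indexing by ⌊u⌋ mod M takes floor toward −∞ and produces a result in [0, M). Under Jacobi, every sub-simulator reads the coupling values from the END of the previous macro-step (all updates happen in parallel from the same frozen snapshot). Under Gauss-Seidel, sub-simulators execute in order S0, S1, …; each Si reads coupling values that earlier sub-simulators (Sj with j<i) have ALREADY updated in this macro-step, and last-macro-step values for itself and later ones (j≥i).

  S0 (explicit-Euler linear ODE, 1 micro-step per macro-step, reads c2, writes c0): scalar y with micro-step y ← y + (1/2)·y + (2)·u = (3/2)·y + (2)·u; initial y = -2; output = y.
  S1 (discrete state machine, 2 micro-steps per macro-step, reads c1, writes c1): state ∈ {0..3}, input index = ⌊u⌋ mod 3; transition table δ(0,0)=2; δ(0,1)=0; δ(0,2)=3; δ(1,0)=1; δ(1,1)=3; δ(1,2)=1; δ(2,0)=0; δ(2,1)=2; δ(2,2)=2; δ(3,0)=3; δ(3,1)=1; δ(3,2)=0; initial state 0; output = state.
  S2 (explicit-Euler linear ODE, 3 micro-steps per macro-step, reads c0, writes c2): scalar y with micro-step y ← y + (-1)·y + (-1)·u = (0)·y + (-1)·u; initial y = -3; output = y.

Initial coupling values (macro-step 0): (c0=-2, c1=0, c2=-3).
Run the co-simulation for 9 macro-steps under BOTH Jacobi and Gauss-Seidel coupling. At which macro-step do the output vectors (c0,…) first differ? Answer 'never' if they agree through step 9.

[Jacobi] macro 1: S0 reads c2=-3 → after 1×micro: -9; S1 reads c1=0 → after 2×micro: 0; S2 reads c0=-2 → after 3×micro: 2 ⇒ (c0=-9, c1=0, c2=2)
[Jacobi] macro 2: S0 reads c2=2 → after 1×micro: -19/2; S1 reads c1=0 → after 2×micro: 0; S2 reads c0=-9 → after 3×micro: 9 ⇒ (c0=-19/2, c1=0, c2=9)
[Jacobi] macro 3: S0 reads c2=9 → after 1×micro: 15/4; S1 reads c1=0 → after 2×micro: 0; S2 reads c0=-19/2 → after 3×micro: 19/2 ⇒ (c0=15/4, c1=0, c2=19/2)
[Jacobi] macro 4: S0 reads c2=19/2 → after 1×micro: 197/8; S1 reads c1=0 → after 2×micro: 0; S2 reads c0=15/4 → after 3×micro: -15/4 ⇒ (c0=197/8, c1=0, c2=-15/4)
[Jacobi] macro 5: S0 reads c2=-15/4 → after 1×micro: 471/16; S1 reads c1=0 → after 2×micro: 0; S2 reads c0=197/8 → after 3×micro: -197/8 ⇒ (c0=471/16, c1=0, c2=-197/8)
[Jacobi] macro 6: S0 reads c2=-197/8 → after 1×micro: -163/32; S1 reads c1=0 → after 2×micro: 0; S2 reads c0=471/16 → after 3×micro: -471/16 ⇒ (c0=-163/32, c1=0, c2=-471/16)
[Jacobi] macro 7: S0 reads c2=-471/16 → after 1×micro: -4257/64; S1 reads c1=0 → after 2×micro: 0; S2 reads c0=-163/32 → after 3×micro: 163/32 ⇒ (c0=-4257/64, c1=0, c2=163/32)
[Jacobi] macro 8: S0 reads c2=163/32 → after 1×micro: -11467/128; S1 reads c1=0 → after 2×micro: 0; S2 reads c0=-4257/64 → after 3×micro: 4257/64 ⇒ (c0=-11467/128, c1=0, c2=4257/64)
[Jacobi] macro 9: S0 reads c2=4257/64 → after 1×micro: -345/256; S1 reads c1=0 → after 2×micro: 0; S2 reads c0=-11467/128 → after 3×micro: 11467/128 ⇒ (c0=-345/256, c1=0, c2=11467/128)
[Gauss-Seidel] macro 1: S0 reads c2=-3 → after 1×micro: -9; S1 reads c1=0 → after 2×micro: 0; S2 reads c0=-9 → after 3×micro: 9 ⇒ (c0=-9, c1=0, c2=9)
[Gauss-Seidel] macro 2: S0 reads c2=9 → after 1×micro: 9/2; S1 reads c1=0 → after 2×micro: 0; S2 reads c0=9/2 → after 3×micro: -9/2 ⇒ (c0=9/2, c1=0, c2=-9/2)
[Gauss-Seidel] macro 3: S0 reads c2=-9/2 → after 1×micro: -9/4; S1 reads c1=0 → after 2×micro: 0; S2 reads c0=-9/4 → after 3×micro: 9/4 ⇒ (c0=-9/4, c1=0, c2=9/4)
[Gauss-Seidel] macro 4: S0 reads c2=9/4 → after 1×micro: 9/8; S1 reads c1=0 → after 2×micro: 0; S2 reads c0=9/8 → after 3×micro: -9/8 ⇒ (c0=9/8, c1=0, c2=-9/8)
[Gauss-Seidel] macro 5: S0 reads c2=-9/8 → after 1×micro: -9/16; S1 reads c1=0 → after 2×micro: 0; S2 reads c0=-9/16 → after 3×micro: 9/16 ⇒ (c0=-9/16, c1=0, c2=9/16)
[Gauss-Seidel] macro 6: S0 reads c2=9/16 → after 1×micro: 9/32; S1 reads c1=0 → after 2×micro: 0; S2 reads c0=9/32 → after 3×micro: -9/32 ⇒ (c0=9/32, c1=0, c2=-9/32)
[Gauss-Seidel] macro 7: S0 reads c2=-9/32 → after 1×micro: -9/64; S1 reads c1=0 → after 2×micro: 0; S2 reads c0=-9/64 → after 3×micro: 9/64 ⇒ (c0=-9/64, c1=0, c2=9/64)
[Gauss-Seidel] macro 8: S0 reads c2=9/64 → after 1×micro: 9/128; S1 reads c1=0 → after 2×micro: 0; S2 reads c0=9/128 → after 3×micro: -9/128 ⇒ (c0=9/128, c1=0, c2=-9/128)
[Gauss-Seidel] macro 9: S0 reads c2=-9/128 → after 1×micro: -9/256; S1 reads c1=0 → after 2×micro: 0; S2 reads c0=-9/256 → after 3×micro: 9/256 ⇒ (c0=-9/256, c1=0, c2=9/256)

first divergence at macro-step: 1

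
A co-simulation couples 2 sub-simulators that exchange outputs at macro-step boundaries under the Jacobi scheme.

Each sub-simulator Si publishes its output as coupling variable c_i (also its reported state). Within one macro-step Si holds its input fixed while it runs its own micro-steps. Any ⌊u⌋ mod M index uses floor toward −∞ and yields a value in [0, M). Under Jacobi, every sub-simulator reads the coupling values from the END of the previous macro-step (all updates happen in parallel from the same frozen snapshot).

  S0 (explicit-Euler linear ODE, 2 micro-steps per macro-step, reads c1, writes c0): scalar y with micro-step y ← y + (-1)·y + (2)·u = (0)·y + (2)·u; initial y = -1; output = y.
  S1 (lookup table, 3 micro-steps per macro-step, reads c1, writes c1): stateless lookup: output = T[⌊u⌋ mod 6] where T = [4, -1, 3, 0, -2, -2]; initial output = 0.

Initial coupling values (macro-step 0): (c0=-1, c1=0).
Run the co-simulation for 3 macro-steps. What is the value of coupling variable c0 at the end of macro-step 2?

macro 1: S0 reads c1=0 → after 2×micro: 0; S1 reads c1=0 → after 3×micro: 4 ⇒ (c0=0, c1=4)
macro 2: S0 reads c1=4 → after 2×micro: 8; S1 reads c1=4 → after 3×micro: -2 ⇒ (c0=8, c1=-2)
macro 3: S0 reads c1=-2 → after 2×micro: -4; S1 reads c1=-2 → after 3×micro: -2 ⇒ (c0=-4, c1=-2)

c0 at macro-step 2 = 8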